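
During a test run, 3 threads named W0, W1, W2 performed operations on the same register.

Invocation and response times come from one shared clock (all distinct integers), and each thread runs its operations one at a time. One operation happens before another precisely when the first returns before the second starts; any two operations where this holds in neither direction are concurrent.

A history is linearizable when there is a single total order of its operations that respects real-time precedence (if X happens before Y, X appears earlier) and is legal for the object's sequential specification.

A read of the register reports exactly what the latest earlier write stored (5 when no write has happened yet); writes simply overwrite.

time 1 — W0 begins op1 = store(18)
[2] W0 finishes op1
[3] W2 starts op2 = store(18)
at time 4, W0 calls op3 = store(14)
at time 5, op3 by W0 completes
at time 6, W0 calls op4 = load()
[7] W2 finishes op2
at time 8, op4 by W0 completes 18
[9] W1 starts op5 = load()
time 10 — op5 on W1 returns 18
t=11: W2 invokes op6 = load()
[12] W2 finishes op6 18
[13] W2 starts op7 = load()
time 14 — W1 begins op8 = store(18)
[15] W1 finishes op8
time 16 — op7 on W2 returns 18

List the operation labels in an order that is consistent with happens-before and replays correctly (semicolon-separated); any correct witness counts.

op1; op3; op2; op4; op5; op6; op7; op8

step 1: op1 store(18) — value 18
step 2: op3 store(14) — value 14
step 3: op2 store(18) — value 18
step 4: op4 load() → 18 — value 18
step 5: op5 load() → 18 — value 18
step 6: op6 load() → 18 — value 18
step 7: op7 load() → 18 — value 18
step 8: op8 store(18) — value 18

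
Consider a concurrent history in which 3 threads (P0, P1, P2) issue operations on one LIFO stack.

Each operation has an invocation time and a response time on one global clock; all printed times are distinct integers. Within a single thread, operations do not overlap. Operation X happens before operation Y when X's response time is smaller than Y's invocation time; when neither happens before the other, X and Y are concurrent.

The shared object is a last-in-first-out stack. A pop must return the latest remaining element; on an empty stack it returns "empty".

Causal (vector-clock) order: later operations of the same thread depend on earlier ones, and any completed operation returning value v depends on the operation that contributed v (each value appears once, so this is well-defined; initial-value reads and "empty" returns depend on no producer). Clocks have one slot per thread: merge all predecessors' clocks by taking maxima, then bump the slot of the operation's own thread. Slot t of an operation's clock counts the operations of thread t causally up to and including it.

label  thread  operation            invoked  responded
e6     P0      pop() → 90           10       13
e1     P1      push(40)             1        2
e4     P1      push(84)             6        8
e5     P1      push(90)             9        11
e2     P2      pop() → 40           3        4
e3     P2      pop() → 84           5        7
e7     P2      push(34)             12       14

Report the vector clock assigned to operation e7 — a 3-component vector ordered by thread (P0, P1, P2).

VC(e1, invoked at 1): no causal predecessors; +1 on P1 → (0, 1, 0)
invoked at 3, e2 merges VC(e1)=(0, 1, 0) and bumps P2's slot → (0, 1, 1)
invoked at 6, e4 merges VC(e1)=(0, 1, 0) and bumps P1's slot → (0, 2, 0)
invoked at 9, e5 merges VC(e4)=(0, 2, 0) and bumps P1's slot → (0, 3, 0)
invoked at 5, e3 merges VC(e2)=(0, 1, 1), VC(e4)=(0, 2, 0) and bumps P2's slot → (0, 2, 2)
invoked at 10, e6 merges VC(e5)=(0, 3, 0) and bumps P0's slot → (1, 3, 0)
invoked at 12, e7 merges VC(e3)=(0, 2, 2) and bumps P2's slot → (0, 2, 3)
target: VC(e7) = (0, 2, 3)

(0, 2, 3)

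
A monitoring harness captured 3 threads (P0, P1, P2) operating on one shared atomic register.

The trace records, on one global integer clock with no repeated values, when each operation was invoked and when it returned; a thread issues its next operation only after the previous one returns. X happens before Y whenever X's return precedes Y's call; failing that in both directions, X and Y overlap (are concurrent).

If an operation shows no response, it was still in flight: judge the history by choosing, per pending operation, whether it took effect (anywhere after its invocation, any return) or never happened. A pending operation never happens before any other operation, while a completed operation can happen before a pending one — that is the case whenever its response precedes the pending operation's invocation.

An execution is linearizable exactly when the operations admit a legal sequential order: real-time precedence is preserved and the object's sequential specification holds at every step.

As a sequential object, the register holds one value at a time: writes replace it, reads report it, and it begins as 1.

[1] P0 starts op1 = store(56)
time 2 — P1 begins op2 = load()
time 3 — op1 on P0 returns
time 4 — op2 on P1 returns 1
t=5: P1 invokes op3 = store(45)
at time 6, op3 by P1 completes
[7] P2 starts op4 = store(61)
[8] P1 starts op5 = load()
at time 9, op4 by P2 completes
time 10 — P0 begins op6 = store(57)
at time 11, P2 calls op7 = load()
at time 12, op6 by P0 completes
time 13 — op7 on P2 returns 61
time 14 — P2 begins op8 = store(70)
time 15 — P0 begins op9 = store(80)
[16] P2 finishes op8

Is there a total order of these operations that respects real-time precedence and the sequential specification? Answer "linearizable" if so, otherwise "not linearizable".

one valid linearization: op2, op1, op3, op4, op5, op7, op6, op8
1. op2 load() → 1, leaving value 1
2. op1 store(56), leaving value 56
3. op3 store(45), leaving value 45
4. op4 store(61), leaving value 61
5. op5 load() (pending, included), leaving value 61
6. op7 load() → 61, leaving value 61
7. op6 store(57), leaving value 57
8. op8 store(70), leaving value 70

linearizable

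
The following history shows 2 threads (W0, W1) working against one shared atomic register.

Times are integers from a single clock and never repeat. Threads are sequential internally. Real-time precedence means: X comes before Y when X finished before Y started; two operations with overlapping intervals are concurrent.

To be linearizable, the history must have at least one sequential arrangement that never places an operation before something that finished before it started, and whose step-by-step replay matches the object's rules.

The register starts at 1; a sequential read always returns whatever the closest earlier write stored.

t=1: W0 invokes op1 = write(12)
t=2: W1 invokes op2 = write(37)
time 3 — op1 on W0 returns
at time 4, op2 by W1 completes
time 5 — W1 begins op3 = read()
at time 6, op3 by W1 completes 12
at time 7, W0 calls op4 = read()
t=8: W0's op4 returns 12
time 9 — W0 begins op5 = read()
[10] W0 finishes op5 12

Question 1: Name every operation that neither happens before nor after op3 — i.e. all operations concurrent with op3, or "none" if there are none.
none

concurrent with op3 ([5,6]): every op whose interval crosses 5..6
op1 [1,3]: before
op2 [2,4]: before
op4 [7,8]: after
op5 [9,10]: after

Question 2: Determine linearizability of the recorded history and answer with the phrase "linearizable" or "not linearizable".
linearizable

witness order: op2, op1, op3, op4, op5
1. op2 write(37), leaving value 37
2. op1 write(12), leaving value 12
3. op3 read() → 12, leaving value 12
4. op4 read() → 12, leaving value 12
5. op5 read() → 12, leaving value 12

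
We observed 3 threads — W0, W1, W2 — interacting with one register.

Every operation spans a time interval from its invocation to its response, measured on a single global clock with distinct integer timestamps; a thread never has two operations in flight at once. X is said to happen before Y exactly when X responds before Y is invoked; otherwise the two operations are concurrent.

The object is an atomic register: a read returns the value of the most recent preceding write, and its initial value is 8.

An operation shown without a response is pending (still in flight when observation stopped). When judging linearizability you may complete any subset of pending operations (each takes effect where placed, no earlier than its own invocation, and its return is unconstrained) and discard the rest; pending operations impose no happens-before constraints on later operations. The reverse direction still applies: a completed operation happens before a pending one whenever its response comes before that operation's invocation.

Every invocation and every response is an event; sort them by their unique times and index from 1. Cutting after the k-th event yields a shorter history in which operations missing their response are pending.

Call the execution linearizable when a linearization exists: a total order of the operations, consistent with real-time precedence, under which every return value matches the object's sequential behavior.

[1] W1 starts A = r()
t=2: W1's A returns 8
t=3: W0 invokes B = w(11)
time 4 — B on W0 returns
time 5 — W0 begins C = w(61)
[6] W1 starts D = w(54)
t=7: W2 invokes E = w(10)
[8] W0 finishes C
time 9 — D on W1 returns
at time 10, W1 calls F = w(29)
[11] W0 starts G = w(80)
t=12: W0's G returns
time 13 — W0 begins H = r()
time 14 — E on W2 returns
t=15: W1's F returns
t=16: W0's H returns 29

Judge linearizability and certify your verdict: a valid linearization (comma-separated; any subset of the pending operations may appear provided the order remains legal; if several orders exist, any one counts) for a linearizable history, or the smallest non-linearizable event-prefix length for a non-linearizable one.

linearizable — witness: A, B, C, D, E, G, F, H

1. A r() → 8, leaving value 8
2. B w(11), leaving value 11
3. C w(61), leaving value 61
4. D w(54), leaving value 54
5. E w(10), leaving value 10
6. G w(80), leaving value 80
7. F w(29), leaving value 29
8. H r() → 29, leaving value 29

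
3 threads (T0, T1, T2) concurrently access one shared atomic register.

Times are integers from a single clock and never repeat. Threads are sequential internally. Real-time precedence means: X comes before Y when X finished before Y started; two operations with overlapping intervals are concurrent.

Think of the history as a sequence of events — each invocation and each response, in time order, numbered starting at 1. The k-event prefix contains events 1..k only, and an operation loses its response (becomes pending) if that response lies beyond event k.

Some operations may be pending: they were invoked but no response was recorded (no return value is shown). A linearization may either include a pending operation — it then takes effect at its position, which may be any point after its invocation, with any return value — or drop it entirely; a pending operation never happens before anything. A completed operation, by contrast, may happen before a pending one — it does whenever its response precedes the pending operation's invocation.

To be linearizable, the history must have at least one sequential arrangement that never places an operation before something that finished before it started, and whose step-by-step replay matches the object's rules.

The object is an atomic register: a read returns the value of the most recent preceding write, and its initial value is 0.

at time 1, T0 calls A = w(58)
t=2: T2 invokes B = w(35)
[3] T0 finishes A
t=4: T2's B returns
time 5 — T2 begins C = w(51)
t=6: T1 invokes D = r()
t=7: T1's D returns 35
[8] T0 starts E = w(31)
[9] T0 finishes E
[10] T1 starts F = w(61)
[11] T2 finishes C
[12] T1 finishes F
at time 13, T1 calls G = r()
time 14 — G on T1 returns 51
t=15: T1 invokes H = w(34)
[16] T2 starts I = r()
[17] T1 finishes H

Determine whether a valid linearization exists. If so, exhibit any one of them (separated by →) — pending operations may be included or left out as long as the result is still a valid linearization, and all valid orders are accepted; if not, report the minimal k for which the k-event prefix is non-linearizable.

linearizable — witness: A → B → D → E → F → C → G → H

step 1: A w(58) — value 58
step 2: B w(35) — value 35
step 3: D r() → 35 — value 35
step 4: E w(31) — value 31
step 5: F w(61) — value 61
step 6: C w(51) — value 51
step 7: G r() → 51 — value 51
step 8: H w(34) — value 34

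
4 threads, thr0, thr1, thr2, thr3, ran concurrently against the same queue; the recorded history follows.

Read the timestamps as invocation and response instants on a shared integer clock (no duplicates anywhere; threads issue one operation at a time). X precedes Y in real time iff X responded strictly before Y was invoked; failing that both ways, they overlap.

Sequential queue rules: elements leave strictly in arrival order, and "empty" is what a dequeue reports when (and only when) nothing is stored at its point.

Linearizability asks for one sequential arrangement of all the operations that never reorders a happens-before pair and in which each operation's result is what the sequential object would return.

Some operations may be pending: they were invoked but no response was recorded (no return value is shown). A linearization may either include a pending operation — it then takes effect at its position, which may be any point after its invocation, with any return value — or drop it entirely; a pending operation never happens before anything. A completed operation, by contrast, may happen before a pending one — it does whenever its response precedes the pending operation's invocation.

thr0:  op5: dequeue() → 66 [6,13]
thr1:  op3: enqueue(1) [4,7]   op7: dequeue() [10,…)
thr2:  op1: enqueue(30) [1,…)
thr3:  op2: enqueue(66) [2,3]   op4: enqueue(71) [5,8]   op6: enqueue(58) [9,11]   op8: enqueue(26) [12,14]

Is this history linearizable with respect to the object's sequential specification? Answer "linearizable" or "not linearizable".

a witness: op1, op2, op3, op4, op6, op7, op5, op8
after step 1 (op1 enqueue(30) (pending, included)): queue <30>
after step 2 (op2 enqueue(66)): queue <30,66>
after step 3 (op3 enqueue(1)): queue <30,66,1>
after step 4 (op4 enqueue(71)): queue <30,66,1,71>
after step 5 (op6 enqueue(58)): queue <30,66,1,71,58>
after step 6 (op7 dequeue() (pending, included)): queue <66,1,71,58>
after step 7 (op5 dequeue() → 66): queue <1,71,58>
after step 8 (op8 enqueue(26)): queue <1,71,58,26>

linearizable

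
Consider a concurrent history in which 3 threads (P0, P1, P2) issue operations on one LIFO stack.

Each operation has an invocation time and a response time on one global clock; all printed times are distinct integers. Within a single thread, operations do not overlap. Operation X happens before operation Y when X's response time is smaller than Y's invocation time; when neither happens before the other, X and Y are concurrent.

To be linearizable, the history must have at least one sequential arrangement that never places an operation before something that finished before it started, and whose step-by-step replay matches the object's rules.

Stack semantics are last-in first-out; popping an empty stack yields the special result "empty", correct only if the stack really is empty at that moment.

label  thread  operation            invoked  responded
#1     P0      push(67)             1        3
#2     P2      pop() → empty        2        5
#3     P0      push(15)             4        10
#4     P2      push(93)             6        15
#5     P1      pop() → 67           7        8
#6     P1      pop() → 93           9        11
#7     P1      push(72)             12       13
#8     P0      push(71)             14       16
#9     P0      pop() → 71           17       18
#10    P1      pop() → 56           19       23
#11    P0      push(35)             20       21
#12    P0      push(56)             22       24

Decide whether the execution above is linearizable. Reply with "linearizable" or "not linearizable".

linearizable

witness order: #2, #1, #5, #3, #4, #6, #7, #8, #9, #11, #12, #10
step 1: #2 pop() → empty — stack <>
step 2: #1 push(67) — stack <67>
step 3: #5 pop() → 67 — stack <>
step 4: #3 push(15) — stack <15>
step 5: #4 push(93) — stack <15,93>
step 6: #6 pop() → 93 — stack <15>
step 7: #7 push(72) — stack <15,72>
step 8: #8 push(71) — stack <15,72,71>
step 9: #9 pop() → 71 — stack <15,72>
step 10: #11 push(35) — stack <15,72,35>
step 11: #12 push(56) — stack <15,72,35,56>
step 12: #10 pop() → 56 — stack <15,72,35>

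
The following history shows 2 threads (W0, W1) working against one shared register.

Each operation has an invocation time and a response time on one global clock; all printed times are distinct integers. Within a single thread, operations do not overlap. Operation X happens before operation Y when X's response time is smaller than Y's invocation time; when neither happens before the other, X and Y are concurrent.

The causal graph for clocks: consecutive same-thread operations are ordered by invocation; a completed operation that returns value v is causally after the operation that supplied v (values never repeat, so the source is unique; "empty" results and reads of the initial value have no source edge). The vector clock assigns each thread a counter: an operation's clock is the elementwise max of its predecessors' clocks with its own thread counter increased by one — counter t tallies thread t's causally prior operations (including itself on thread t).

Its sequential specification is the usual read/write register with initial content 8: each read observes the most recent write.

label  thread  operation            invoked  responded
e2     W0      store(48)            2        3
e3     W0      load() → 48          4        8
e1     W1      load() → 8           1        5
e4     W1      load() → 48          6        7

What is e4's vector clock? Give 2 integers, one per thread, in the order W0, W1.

(1, 2)

e1 (invocation 1): nothing precedes it; W1's component alone gives (0, 1)
e2 (invocation 2): nothing precedes it; W0's component alone gives (1, 0)
invoked at 4, e3 merges VC(e2)=(1, 0) and bumps W0's slot → (2, 0)
invoked at 6, e4 merges VC(e1)=(0, 1), VC(e2)=(1, 0) and bumps W1's slot → (1, 2)
target: VC(e4) = (1, 2)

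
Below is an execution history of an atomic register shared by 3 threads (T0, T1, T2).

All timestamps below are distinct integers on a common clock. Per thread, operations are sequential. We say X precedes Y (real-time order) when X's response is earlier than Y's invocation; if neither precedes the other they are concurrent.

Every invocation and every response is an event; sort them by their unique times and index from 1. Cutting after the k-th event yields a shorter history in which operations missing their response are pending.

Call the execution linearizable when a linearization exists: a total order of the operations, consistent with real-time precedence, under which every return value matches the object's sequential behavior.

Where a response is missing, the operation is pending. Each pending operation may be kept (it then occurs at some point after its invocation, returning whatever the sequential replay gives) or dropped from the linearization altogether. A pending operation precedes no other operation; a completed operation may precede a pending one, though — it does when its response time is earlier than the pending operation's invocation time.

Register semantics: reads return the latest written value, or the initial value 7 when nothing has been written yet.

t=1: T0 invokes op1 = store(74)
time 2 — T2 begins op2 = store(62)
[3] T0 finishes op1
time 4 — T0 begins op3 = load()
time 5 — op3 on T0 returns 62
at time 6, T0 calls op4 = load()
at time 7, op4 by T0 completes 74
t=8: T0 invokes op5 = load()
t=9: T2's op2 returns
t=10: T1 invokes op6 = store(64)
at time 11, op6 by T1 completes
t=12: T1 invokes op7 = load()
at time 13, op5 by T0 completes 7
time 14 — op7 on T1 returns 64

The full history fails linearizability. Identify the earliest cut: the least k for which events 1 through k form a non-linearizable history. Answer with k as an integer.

7

events 1..6 are still linearizable — one witness is op1, op2, op3:
1. op1 store(74), leaving value 74
2. op2 store(62) (pending, included), leaving value 62
3. op3 load() → 62, leaving value 62
with event 7 included (op4 responding at time 7), all real-time-consistent orders fail
no escape via the 1 pending operation (op2): every completion choice fails
for example op1, op3, op4 (pending dropped) fails at step 2: op3 load() → 62 is not legal there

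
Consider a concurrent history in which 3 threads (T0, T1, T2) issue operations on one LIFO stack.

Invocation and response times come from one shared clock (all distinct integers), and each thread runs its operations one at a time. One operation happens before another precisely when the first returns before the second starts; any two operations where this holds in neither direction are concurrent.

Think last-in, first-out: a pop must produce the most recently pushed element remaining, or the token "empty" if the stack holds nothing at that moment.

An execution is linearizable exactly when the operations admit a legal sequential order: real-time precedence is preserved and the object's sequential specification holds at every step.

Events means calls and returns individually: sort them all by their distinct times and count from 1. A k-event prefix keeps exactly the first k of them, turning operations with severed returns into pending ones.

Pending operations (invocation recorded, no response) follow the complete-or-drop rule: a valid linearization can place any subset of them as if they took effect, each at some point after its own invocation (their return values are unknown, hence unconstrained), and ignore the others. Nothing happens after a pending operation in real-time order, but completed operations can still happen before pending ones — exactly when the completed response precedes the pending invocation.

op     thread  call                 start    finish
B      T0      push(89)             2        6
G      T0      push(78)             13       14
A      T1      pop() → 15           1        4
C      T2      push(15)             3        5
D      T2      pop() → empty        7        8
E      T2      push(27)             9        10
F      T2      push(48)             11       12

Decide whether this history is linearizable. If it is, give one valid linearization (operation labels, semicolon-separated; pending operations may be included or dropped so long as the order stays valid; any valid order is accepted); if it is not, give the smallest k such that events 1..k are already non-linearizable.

already the first 8 events (up to D's response at time 8) admit no linearization; the first 7 still do
the 4 completed operations admit 6 real-time orders; each fails the LIFO stack replay
for example A, B, C, D fails at step 1: A pop() → 15 is not legal there
for example A, C, B, D fails at step 1: A pop() → 15 is not legal there

not linearizable — minimal violating prefix: 8 events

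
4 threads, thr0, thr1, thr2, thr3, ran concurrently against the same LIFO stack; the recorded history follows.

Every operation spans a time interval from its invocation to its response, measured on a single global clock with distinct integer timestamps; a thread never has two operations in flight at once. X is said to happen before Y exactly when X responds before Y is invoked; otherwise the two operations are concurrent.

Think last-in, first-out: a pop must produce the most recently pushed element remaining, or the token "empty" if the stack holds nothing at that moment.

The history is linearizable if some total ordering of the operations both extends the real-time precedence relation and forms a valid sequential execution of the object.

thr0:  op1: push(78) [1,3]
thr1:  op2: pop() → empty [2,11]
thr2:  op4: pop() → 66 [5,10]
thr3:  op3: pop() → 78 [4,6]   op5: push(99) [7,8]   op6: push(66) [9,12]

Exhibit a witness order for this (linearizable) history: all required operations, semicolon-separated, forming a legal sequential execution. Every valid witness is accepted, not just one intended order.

step 1: op1 push(78) — stack <78>
step 2: op3 pop() → 78 — stack <>
step 3: op2 pop() → empty — stack <>
step 4: op5 push(99) — stack <99>
step 5: op6 push(66) — stack <99,66>
step 6: op4 pop() → 66 — stack <99>

op1; op3; op2; op5; op6; op4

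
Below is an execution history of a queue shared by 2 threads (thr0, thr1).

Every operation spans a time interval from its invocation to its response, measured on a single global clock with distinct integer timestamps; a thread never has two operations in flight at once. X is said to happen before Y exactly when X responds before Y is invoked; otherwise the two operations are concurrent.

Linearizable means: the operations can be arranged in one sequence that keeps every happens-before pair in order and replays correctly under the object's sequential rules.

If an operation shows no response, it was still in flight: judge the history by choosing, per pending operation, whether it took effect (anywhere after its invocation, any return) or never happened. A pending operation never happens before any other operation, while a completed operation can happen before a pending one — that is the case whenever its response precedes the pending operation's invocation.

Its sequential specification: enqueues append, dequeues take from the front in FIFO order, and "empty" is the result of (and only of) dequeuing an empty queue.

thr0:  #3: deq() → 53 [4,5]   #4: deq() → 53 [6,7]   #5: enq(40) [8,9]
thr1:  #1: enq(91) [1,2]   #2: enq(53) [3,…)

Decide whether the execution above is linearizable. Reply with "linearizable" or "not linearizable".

cut after 4 events: linearizable; cut after 5 events (#3 responds, time 5): not linearizable
one real-time candidate order over the 2 completed operations — the queue replay rejects it
include/drop combinations of the 1 pending operation (#2) were all tried; none helps
take #1, #3 (pending dropped): step 2 already fails, because #3 deq() → 53 cannot occur there

not linearizable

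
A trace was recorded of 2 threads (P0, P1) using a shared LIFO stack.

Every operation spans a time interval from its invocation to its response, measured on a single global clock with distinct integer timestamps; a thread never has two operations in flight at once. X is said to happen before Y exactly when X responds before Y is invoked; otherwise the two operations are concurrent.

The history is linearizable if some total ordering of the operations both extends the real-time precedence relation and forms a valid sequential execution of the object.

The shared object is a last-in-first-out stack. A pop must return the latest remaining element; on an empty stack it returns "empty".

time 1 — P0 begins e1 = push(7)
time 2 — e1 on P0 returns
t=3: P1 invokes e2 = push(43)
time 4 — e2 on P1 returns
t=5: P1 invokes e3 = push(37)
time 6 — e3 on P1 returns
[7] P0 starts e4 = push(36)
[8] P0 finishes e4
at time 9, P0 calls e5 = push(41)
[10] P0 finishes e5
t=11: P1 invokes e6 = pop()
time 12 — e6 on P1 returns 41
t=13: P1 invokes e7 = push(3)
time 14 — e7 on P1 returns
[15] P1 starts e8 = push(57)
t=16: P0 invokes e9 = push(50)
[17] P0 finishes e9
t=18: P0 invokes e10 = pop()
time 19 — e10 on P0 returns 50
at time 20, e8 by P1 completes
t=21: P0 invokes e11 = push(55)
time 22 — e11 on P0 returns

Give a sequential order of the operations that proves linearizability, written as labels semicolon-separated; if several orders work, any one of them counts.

e1; e2; e3; e4; e5; e6; e7; e8; e9; e10; e11

after step 1 (e1 push(7)): stack <7>
after step 2 (e2 push(43)): stack <7,43>
after step 3 (e3 push(37)): stack <7,43,37>
after step 4 (e4 push(36)): stack <7,43,37,36>
after step 5 (e5 push(41)): stack <7,43,37,36,41>
after step 6 (e6 pop() → 41): stack <7,43,37,36>
after step 7 (e7 push(3)): stack <7,43,37,36,3>
after step 8 (e8 push(57)): stack <7,43,37,36,3,57>
after step 9 (e9 push(50)): stack <7,43,37,36,3,57,50>
after step 10 (e10 pop() → 50): stack <7,43,37,36,3,57>
after step 11 (e11 push(55)): stack <7,43,37,36,3,57,55>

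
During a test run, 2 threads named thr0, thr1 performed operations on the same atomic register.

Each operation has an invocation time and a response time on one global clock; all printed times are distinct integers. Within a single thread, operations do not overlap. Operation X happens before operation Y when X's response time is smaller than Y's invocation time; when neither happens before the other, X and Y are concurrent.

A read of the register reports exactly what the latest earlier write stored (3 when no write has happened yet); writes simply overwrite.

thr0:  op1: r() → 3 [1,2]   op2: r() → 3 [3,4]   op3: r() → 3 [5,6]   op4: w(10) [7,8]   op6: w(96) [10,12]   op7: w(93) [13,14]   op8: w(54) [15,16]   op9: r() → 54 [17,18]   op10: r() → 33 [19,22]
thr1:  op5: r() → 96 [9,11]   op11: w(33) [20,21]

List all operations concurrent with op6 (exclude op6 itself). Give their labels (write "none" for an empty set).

concurrent with op6 ([10,12]): every op whose interval crosses 10..12
op1 [1,2]: before
op2 [3,4]: before
op3 [5,6]: before
op4 [7,8]: before
op5 [9,11]: concurrent
op7 [13,14]: after
op8 [15,16]: after
op9 [17,18]: after
op10 [19,22]: after
op11 [20,21]: after

op5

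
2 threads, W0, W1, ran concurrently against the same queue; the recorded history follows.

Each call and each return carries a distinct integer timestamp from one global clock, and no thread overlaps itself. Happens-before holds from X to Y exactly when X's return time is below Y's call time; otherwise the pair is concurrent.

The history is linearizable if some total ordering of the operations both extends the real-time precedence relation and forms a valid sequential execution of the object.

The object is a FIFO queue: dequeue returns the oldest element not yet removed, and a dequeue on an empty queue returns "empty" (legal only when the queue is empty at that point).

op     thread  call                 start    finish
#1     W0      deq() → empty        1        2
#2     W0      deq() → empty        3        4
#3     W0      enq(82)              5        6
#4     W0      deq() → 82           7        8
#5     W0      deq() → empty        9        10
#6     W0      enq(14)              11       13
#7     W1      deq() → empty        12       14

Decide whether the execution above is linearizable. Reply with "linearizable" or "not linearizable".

linearizable

a witness: #1, #2, #3, #4, #5, #7, #6
1. #1 deq() → empty, leaving queue <>
2. #2 deq() → empty, leaving queue <>
3. #3 enq(82), leaving queue <82>
4. #4 deq() → 82, leaving queue <>
5. #5 deq() → empty, leaving queue <>
6. #7 deq() → empty, leaving queue <>
7. #6 enq(14), leaving queue <14>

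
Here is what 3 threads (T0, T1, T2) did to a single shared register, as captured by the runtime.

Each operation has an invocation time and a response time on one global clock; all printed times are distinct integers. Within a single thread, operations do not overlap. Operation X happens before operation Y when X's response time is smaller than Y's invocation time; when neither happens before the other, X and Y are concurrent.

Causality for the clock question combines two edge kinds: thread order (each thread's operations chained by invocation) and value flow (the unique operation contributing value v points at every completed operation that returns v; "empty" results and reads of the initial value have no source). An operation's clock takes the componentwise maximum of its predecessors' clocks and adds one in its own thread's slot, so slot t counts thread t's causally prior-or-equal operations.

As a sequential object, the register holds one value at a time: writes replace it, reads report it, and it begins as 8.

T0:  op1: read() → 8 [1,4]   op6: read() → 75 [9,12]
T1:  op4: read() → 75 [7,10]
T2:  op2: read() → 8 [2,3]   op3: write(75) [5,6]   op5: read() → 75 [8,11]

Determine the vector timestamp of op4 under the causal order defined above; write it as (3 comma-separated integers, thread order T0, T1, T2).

(0, 1, 2)

op2, invoked 2, has no incoming edges; only T2's bump applies → (0, 0, 1)
op1, invoked 1, has no incoming edges; only T0's bump applies → (1, 0, 0)
op3 (invocation 5): componentwise max over VC(op2)=(0, 0, 1), +1 at T2, giving (0, 0, 2)
op5 (invocation 8): componentwise max over VC(op3)=(0, 0, 2), +1 at T2, giving (0, 0, 3)
op4 (invocation 7): componentwise max over VC(op3)=(0, 0, 2), +1 at T1, giving (0, 1, 2)
op6 (invocation 9): componentwise max over VC(op1)=(1, 0, 0), VC(op3)=(0, 0, 2), +1 at T0, giving (2, 0, 2)
target: VC(op4) = (0, 1, 2)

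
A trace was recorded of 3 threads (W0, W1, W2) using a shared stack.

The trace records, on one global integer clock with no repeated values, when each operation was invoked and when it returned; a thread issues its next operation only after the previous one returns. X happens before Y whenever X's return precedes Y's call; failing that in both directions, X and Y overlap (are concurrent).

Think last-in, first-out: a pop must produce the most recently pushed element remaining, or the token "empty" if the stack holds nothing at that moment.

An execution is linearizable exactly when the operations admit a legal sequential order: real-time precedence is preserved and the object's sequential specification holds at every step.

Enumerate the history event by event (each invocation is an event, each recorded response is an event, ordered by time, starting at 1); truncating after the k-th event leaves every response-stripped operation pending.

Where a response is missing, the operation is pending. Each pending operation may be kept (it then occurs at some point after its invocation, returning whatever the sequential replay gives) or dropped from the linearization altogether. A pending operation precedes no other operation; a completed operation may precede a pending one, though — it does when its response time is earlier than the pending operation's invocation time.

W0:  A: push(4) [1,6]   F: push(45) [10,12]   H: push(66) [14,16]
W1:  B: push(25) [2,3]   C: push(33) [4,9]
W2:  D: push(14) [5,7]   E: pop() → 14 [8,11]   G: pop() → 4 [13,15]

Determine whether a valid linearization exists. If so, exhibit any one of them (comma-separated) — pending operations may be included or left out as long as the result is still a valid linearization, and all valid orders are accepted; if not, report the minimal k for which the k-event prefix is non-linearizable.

not linearizable — minimal violating prefix: 15 events

already the first 15 events (up to G's response at time 15) admit no linearization; the first 14 still do
the 7 completed operations admit 19 real-time orders; each fails the stack replay
every completion of the 1 pending operation (H) was checked; none linearizes
sample order A, B, C, D, E, F, G (pending dropped) stalls at step 7 — G pop() → 4 has no legal effect
sample order A, B, C, D, F, E, G (pending dropped) stalls at step 6 — E pop() → 14 has no legal effect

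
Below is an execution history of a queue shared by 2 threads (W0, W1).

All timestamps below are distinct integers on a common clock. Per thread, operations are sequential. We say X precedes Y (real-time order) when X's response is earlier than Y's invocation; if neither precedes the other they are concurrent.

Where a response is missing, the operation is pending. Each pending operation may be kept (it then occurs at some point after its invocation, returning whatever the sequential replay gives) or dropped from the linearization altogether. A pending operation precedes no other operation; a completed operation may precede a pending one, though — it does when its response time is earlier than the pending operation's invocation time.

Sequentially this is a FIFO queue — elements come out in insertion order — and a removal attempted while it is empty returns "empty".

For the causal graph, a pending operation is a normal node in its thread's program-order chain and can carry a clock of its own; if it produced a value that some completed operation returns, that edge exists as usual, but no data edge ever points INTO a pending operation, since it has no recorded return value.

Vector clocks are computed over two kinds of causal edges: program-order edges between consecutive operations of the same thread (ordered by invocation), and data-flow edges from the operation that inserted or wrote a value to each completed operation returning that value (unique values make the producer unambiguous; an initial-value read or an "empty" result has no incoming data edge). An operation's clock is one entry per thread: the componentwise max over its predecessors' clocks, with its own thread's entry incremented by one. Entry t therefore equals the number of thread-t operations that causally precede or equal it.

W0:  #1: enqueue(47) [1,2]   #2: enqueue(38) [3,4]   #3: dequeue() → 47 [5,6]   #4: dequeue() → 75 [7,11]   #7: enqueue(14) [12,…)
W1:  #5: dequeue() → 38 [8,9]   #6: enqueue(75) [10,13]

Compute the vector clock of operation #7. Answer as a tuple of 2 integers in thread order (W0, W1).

#1, invoked 1, has no incoming edges; only W0's bump applies → (1, 0)
#2, invoked 3, takes VC(#1)=(1, 0) under max, adds 1 for W0 → (2, 0)
#5, invoked 8, takes VC(#2)=(2, 0) under max, adds 1 for W1 → (2, 1)
#3, invoked 5, takes VC(#1)=(1, 0), VC(#2)=(2, 0) under max, adds 1 for W0 → (3, 0)
#6, invoked 10, takes VC(#5)=(2, 1) under max, adds 1 for W1 → (2, 2)
#4, invoked 7, takes VC(#3)=(3, 0), VC(#6)=(2, 2) under max, adds 1 for W0 → (4, 2)
#7, invoked 12, takes VC(#4)=(4, 2) under max, adds 1 for W0 → (5, 2)
target: VC(#7) = (5, 2)

(5, 2)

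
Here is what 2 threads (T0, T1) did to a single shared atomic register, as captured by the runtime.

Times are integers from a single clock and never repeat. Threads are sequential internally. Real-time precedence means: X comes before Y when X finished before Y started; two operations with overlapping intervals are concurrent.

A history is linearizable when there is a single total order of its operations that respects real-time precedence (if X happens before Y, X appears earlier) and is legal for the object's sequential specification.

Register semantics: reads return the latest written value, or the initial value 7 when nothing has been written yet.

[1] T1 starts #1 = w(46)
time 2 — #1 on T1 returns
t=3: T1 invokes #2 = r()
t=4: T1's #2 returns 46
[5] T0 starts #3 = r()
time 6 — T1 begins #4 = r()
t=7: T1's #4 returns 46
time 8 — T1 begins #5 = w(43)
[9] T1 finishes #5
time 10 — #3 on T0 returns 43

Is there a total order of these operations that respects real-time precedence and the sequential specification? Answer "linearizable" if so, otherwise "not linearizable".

one valid linearization: #1, #2, #4, #5, #3
1. #1 w(46), leaving value 46
2. #2 r() → 46, leaving value 46
3. #4 r() → 46, leaving value 46
4. #5 w(43), leaving value 43
5. #3 r() → 43, leaving value 43

linearizable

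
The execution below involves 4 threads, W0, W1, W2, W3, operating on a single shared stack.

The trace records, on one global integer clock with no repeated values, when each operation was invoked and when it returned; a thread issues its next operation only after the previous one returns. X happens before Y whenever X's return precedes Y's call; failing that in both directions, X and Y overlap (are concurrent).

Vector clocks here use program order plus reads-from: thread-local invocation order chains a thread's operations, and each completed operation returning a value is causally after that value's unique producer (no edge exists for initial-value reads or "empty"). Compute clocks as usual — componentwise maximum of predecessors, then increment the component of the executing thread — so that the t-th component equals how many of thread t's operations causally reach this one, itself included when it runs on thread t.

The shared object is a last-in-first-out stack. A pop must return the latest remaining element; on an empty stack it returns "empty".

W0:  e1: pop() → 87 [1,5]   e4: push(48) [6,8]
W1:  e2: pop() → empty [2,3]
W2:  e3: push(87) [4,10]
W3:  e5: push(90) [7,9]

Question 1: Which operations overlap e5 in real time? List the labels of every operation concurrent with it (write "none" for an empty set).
e5 runs from 7 to 9; window-overlapping ops are concurrent
e1 [1,5]: before
e2 [2,3]: before
e3 [4,10]: concurrent
e4 [6,8]: concurrent

e3, e4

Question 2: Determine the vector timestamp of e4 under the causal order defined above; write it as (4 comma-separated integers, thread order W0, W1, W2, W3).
e5 (invocation 7): nothing precedes it; W3's component alone gives (0, 0, 0, 1)
e3 (invocation 4): nothing precedes it; W2's component alone gives (0, 0, 1, 0)
e2 (invocation 2): nothing precedes it; W1's component alone gives (0, 1, 0, 0)
VC(e1, invoked at 1): max of VC(e3)=(0, 0, 1, 0), then +1 on thread W0 → (1, 0, 1, 0)
VC(e4, invoked at 6): max of VC(e1)=(1, 0, 1, 0), then +1 on thread W0 → (2, 0, 1, 0)
target: VC(e4) = (2, 0, 1, 0)

(2, 0, 1, 0)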